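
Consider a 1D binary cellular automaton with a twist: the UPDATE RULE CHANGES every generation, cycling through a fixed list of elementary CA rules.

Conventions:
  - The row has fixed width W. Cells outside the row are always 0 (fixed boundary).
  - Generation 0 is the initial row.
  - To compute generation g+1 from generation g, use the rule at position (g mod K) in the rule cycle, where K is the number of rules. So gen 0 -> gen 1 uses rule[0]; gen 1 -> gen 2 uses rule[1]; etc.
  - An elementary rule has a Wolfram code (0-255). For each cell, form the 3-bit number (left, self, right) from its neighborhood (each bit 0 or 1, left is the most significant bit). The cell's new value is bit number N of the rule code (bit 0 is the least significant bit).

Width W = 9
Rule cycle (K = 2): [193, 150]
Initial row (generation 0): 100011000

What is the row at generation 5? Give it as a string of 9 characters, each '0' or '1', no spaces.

Gen 0: 100011000
Gen 1 (rule 193): 001001011
Gen 2 (rule 150): 011111000
Gen 3 (rule 193): 001111011
Gen 4 (rule 150): 010110000
Gen 5 (rule 193): 000010111

Answer: 000010111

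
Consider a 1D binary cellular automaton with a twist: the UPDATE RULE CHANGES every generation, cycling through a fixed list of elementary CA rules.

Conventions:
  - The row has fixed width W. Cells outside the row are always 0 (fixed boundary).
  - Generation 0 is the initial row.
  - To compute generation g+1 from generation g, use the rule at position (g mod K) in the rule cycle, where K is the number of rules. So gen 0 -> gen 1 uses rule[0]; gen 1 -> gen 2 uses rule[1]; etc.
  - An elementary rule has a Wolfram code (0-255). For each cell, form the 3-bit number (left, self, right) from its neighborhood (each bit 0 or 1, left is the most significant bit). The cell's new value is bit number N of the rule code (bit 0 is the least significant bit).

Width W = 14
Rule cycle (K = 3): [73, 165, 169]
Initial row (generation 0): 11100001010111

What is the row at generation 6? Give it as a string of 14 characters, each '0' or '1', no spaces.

Answer: 11011001011100

Derivation:
Gen 0: 11100001010111
Gen 1 (rule 73): 10101100000101
Gen 2 (rule 165): 11110001110111
Gen 3 (rule 169): 11100101101110
Gen 4 (rule 73): 10100001101010
Gen 5 (rule 165): 11101100011110
Gen 6 (rule 169): 11011001011100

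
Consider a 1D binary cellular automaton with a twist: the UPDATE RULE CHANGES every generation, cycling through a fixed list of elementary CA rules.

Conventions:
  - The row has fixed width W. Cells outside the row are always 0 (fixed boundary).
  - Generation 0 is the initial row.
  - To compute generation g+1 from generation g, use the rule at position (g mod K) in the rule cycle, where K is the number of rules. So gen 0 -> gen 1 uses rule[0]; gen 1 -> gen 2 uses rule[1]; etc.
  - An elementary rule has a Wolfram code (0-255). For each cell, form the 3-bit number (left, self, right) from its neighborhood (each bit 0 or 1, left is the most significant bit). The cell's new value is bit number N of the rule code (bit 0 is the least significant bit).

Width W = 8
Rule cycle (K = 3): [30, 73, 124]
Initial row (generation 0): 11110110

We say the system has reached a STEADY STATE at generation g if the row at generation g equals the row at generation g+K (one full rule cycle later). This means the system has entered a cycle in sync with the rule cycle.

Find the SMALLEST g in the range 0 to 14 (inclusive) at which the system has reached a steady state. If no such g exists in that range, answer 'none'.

Gen 0: 11110110
Gen 1 (rule 30): 10000101
Gen 2 (rule 73): 00110000
Gen 3 (rule 124): 00111000
Gen 4 (rule 30): 01100100
Gen 5 (rule 73): 01100001
Gen 6 (rule 124): 01110001
Gen 7 (rule 30): 11001011
Gen 8 (rule 73): 11000011
Gen 9 (rule 124): 11100011
Gen 10 (rule 30): 10010110
Gen 11 (rule 73): 00000110
Gen 12 (rule 124): 00000111
Gen 13 (rule 30): 00001100
Gen 14 (rule 73): 11101101
Gen 15 (rule 124): 10111111
Gen 16 (rule 30): 10100000
Gen 17 (rule 73): 00001111

Answer: none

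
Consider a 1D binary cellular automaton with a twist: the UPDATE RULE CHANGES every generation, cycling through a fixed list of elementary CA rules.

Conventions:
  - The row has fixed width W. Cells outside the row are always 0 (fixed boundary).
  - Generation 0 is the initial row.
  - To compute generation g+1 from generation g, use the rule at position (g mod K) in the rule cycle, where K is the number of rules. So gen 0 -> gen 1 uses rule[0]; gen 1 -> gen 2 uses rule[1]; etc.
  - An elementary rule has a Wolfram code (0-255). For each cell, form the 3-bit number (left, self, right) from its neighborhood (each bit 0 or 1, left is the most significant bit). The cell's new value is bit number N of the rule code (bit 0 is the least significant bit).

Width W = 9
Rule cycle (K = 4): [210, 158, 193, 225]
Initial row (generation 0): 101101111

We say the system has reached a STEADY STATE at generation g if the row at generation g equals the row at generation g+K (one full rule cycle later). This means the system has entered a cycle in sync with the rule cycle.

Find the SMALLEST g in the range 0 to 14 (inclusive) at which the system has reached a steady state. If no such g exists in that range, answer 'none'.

Gen 0: 101101111
Gen 1 (rule 210): 000100111
Gen 2 (rule 158): 001111110
Gen 3 (rule 193): 100111110
Gen 4 (rule 225): 000011110
Gen 5 (rule 210): 000101111
Gen 6 (rule 158): 001101110
Gen 7 (rule 193): 100100110
Gen 8 (rule 225): 000000010
Gen 9 (rule 210): 000000101
Gen 10 (rule 158): 000001101
Gen 11 (rule 193): 111100100
Gen 12 (rule 225): 011100001
Gen 13 (rule 210): 101110010
Gen 14 (rule 158): 101101111
Gen 15 (rule 193): 000100111
Gen 16 (rule 225): 110000011
Gen 17 (rule 210): 011000101
Gen 18 (rule 158): 110101101

Answer: none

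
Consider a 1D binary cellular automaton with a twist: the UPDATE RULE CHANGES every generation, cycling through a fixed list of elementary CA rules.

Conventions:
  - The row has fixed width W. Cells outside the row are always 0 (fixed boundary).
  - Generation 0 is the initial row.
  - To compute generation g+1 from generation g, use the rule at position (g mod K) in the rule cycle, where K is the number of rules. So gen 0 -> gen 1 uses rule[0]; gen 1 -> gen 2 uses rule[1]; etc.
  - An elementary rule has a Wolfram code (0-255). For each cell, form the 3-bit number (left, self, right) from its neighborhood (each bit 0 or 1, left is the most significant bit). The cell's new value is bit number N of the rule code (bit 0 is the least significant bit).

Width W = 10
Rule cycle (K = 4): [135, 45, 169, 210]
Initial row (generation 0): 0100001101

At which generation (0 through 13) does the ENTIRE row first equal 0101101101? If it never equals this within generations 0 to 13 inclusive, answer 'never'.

Answer: never

Derivation:
Gen 0: 0100001101
Gen 1 (rule 135): 1101110001
Gen 2 (rule 45): 1011000101
Gen 3 (rule 169): 0110010010
Gen 4 (rule 210): 1011101101
Gen 5 (rule 135): 1001000001
Gen 6 (rule 45): 1001011101
Gen 7 (rule 169): 0000111010
Gen 8 (rule 210): 0001011001
Gen 9 (rule 135): 1111000011
Gen 10 (rule 45): 1000011010
Gen 11 (rule 169): 0011010100
Gen 12 (rule 210): 0101000010
Gen 13 (rule 135): 1101011110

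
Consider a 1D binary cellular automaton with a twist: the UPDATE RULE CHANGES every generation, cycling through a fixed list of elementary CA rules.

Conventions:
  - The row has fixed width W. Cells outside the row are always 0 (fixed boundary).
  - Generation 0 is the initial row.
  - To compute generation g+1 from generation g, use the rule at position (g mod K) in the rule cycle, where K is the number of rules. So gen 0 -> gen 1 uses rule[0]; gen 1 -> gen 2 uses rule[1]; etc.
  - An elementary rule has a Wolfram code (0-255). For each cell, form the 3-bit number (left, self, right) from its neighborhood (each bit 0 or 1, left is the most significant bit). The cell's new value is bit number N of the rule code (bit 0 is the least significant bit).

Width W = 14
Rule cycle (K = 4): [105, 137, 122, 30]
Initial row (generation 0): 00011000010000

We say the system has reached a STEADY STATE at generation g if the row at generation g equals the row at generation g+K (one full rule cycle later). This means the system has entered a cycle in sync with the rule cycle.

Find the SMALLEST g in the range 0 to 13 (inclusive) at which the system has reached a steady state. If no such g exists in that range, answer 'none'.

Answer: none

Derivation:
Gen 0: 00011000010000
Gen 1 (rule 105): 11011011000111
Gen 2 (rule 137): 10010010010110
Gen 3 (rule 122): 01101101101111
Gen 4 (rule 30): 11001001001000
Gen 5 (rule 105): 11000000000011
Gen 6 (rule 137): 10011111111010
Gen 7 (rule 122): 01110000001101
Gen 8 (rule 30): 11001000011001
Gen 9 (rule 105): 11000011011000
Gen 10 (rule 137): 10011010010011
Gen 11 (rule 122): 01111101101111
Gen 12 (rule 30): 11000001001000
Gen 13 (rule 105): 11011100000011
Gen 14 (rule 137): 10011001111010
Gen 15 (rule 122): 01111111001101
Gen 16 (rule 30): 11000000111001
Gen 17 (rule 105): 11011110101000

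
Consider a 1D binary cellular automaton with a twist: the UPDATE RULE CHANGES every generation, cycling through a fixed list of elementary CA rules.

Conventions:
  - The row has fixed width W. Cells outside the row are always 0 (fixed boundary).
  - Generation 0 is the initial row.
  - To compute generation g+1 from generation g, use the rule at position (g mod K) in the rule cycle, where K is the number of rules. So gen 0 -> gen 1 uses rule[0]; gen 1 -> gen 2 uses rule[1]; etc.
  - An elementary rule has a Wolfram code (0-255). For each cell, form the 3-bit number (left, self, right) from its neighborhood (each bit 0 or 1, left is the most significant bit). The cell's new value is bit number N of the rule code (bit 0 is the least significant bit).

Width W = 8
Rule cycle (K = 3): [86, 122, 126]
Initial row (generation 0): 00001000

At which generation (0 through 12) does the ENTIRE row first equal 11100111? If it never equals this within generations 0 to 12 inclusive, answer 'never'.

Answer: 6

Derivation:
Gen 0: 00001000
Gen 1 (rule 86): 00011100
Gen 2 (rule 122): 00110110
Gen 3 (rule 126): 01111111
Gen 4 (rule 86): 10000001
Gen 5 (rule 122): 01000010
Gen 6 (rule 126): 11100111
Gen 7 (rule 86): 00111001
Gen 8 (rule 122): 01101110
Gen 9 (rule 126): 11111011
Gen 10 (rule 86): 00001001
Gen 11 (rule 122): 00010110
Gen 12 (rule 126): 00111111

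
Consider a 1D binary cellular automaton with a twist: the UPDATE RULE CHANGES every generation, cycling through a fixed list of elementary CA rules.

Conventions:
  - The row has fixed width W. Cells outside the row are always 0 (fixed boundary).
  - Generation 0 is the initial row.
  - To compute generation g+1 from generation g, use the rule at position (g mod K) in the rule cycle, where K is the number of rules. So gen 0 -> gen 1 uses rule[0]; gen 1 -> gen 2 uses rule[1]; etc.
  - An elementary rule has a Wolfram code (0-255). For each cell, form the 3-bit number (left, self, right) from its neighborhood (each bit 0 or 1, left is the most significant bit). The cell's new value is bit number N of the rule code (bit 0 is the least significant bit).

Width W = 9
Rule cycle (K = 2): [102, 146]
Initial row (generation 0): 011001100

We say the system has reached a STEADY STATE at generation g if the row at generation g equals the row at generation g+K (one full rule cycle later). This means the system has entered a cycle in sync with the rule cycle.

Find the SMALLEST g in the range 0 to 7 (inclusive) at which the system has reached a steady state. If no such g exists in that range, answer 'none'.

Gen 0: 011001100
Gen 1 (rule 102): 101010100
Gen 2 (rule 146): 000000010
Gen 3 (rule 102): 000000110
Gen 4 (rule 146): 000001001
Gen 5 (rule 102): 000011011
Gen 6 (rule 146): 000100000
Gen 7 (rule 102): 001100000
Gen 8 (rule 146): 010010000
Gen 9 (rule 102): 110110000

Answer: none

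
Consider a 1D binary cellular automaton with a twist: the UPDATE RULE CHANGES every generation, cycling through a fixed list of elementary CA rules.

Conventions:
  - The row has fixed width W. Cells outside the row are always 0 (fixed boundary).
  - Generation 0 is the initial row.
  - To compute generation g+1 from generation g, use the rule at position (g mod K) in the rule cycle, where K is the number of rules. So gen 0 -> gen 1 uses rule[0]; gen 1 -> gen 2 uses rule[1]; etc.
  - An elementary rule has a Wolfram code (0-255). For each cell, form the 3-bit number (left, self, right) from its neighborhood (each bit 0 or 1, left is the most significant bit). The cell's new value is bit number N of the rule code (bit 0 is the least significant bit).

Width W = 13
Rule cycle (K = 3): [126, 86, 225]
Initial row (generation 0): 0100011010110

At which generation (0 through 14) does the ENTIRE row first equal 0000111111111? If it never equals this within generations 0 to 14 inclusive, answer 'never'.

Answer: 7

Derivation:
Gen 0: 0100011010110
Gen 1 (rule 126): 1110111111111
Gen 2 (rule 86): 0010000000001
Gen 3 (rule 225): 1000111111100
Gen 4 (rule 126): 1101100000110
Gen 5 (rule 86): 0100110001011
Gen 6 (rule 225): 0000010100101
Gen 7 (rule 126): 0000111111111
Gen 8 (rule 86): 0001000000001
Gen 9 (rule 225): 1100011111100
Gen 10 (rule 126): 1110110000110
Gen 11 (rule 86): 0010011001011
Gen 12 (rule 225): 1000001000101
Gen 13 (rule 126): 1100011101111
Gen 14 (rule 86): 0110100100001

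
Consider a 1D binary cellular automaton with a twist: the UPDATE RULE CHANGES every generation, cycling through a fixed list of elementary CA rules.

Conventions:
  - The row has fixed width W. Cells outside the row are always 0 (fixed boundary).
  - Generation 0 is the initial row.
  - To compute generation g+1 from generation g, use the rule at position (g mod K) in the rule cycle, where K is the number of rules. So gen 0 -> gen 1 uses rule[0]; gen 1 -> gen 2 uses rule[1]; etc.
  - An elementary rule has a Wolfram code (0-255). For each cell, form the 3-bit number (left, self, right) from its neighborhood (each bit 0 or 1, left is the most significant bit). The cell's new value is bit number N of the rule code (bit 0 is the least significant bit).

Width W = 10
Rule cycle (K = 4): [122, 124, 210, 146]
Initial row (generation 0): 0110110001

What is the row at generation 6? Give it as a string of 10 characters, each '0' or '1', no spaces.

Answer: 0111111111

Derivation:
Gen 0: 0110110001
Gen 1 (rule 122): 1111111010
Gen 2 (rule 124): 1000001111
Gen 3 (rule 210): 0100010111
Gen 4 (rule 146): 1010100010
Gen 5 (rule 122): 0101010101
Gen 6 (rule 124): 0111111111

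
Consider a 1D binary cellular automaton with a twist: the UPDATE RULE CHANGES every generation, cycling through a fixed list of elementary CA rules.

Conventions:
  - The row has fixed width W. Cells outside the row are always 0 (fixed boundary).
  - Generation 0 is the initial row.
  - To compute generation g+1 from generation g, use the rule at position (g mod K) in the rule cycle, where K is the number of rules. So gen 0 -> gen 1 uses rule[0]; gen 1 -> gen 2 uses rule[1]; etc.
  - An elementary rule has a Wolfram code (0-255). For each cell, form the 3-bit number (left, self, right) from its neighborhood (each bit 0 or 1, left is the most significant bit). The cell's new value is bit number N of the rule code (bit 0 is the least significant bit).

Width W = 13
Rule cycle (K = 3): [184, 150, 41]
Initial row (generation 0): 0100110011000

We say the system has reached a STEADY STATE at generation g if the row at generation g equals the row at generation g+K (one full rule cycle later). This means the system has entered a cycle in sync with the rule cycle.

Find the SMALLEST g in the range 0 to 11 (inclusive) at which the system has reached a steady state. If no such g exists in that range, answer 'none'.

Gen 0: 0100110011000
Gen 1 (rule 184): 0010101010100
Gen 2 (rule 150): 0110101010110
Gen 3 (rule 41): 0101010101100
Gen 4 (rule 184): 0010101011010
Gen 5 (rule 150): 0110101000011
Gen 6 (rule 41): 0101010011010
Gen 7 (rule 184): 0010101010101
Gen 8 (rule 150): 0110101010101
Gen 9 (rule 41): 0101010101010
Gen 10 (rule 184): 0010101010101
Gen 11 (rule 150): 0110101010101
Gen 12 (rule 41): 0101010101010
Gen 13 (rule 184): 0010101010101
Gen 14 (rule 150): 0110101010101

Answer: 7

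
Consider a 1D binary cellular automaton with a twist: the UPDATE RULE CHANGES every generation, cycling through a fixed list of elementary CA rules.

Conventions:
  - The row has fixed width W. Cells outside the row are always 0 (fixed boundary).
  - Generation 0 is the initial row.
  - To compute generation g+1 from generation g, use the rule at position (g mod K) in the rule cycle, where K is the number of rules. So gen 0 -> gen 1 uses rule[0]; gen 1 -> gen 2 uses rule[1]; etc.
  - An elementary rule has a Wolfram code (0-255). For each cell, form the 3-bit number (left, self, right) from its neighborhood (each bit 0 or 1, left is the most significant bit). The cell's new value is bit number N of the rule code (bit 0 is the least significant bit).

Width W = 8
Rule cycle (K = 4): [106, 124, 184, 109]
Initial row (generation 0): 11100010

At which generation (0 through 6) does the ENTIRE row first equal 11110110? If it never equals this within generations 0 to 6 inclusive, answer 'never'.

Gen 0: 11100010
Gen 1 (rule 106): 10100100
Gen 2 (rule 124): 11110110
Gen 3 (rule 184): 11101101
Gen 4 (rule 109): 10111111
Gen 5 (rule 106): 01100001
Gen 6 (rule 124): 01110001

Answer: 2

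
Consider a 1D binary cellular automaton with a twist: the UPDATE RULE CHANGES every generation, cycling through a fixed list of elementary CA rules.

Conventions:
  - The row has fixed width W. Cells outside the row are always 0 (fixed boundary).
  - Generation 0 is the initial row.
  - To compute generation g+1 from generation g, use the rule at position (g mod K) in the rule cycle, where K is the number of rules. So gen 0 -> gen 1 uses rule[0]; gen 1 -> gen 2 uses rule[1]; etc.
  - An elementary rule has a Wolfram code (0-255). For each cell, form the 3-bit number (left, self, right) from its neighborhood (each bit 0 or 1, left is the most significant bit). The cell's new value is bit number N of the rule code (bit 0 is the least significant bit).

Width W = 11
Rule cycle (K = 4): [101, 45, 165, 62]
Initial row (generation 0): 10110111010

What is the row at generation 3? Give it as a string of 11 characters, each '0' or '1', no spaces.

Gen 0: 10110111010
Gen 1 (rule 101): 11011001110
Gen 2 (rule 45): 10110001000
Gen 3 (rule 165): 11000101011

Answer: 11000101011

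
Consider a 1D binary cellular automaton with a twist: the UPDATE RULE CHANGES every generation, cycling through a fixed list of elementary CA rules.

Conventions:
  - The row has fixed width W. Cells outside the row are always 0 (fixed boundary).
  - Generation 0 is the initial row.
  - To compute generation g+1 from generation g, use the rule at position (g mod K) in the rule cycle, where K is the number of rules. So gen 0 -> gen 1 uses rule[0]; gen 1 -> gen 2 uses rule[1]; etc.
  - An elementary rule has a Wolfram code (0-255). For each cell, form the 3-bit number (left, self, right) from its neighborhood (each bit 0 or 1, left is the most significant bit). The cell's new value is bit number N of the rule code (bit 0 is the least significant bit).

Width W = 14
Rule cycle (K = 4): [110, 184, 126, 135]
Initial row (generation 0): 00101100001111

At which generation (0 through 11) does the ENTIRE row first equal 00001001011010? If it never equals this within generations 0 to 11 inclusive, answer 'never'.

Gen 0: 00101100001111
Gen 1 (rule 110): 01111100011001
Gen 2 (rule 184): 01111010010100
Gen 3 (rule 126): 11001111111110
Gen 4 (rule 135): 00010111111100
Gen 5 (rule 110): 00111100000100
Gen 6 (rule 184): 00111010000010
Gen 7 (rule 126): 01101111000111
Gen 8 (rule 135): 10000110011010
Gen 9 (rule 110): 10001110111110
Gen 10 (rule 184): 01001101111101
Gen 11 (rule 126): 11111111000111

Answer: never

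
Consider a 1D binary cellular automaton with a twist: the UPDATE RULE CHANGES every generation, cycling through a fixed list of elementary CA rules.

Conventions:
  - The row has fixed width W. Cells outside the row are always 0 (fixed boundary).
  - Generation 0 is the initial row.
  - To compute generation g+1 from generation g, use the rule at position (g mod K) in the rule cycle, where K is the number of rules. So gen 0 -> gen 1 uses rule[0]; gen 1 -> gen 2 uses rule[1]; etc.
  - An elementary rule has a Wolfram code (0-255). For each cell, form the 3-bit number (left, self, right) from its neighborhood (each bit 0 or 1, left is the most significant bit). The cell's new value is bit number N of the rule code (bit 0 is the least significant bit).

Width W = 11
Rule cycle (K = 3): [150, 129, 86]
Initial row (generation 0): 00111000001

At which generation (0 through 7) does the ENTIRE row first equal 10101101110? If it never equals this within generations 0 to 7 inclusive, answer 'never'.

Gen 0: 00111000001
Gen 1 (rule 150): 01010100011
Gen 2 (rule 129): 00000001000
Gen 3 (rule 86): 00000011100
Gen 4 (rule 150): 00000101010
Gen 5 (rule 129): 11110000000
Gen 6 (rule 86): 00011000000
Gen 7 (rule 150): 00100100000

Answer: never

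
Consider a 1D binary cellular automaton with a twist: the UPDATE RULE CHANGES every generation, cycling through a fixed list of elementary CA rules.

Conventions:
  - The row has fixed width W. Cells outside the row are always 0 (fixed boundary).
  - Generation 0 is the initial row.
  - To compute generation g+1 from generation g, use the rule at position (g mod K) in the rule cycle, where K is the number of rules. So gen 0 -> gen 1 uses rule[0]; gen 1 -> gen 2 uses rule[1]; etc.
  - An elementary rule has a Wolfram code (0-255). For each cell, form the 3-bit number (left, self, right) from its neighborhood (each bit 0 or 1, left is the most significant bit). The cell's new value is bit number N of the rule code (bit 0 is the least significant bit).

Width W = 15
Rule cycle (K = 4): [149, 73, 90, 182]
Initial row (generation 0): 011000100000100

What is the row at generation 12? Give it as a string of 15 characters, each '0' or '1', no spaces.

Answer: 000010110101101

Derivation:
Gen 0: 011000100000100
Gen 1 (rule 149): 000110111110111
Gen 2 (rule 73): 110110100010101
Gen 3 (rule 90): 110110010100000
Gen 4 (rule 182): 001001111110000
Gen 5 (rule 149): 101100111101111
Gen 6 (rule 73): 001100100101001
Gen 7 (rule 90): 011111011000110
Gen 8 (rule 182): 101110100101001
Gen 9 (rule 149): 100100110101101
Gen 10 (rule 73): 000000110001100
Gen 11 (rule 90): 000001111011110
Gen 12 (rule 182): 000010110101101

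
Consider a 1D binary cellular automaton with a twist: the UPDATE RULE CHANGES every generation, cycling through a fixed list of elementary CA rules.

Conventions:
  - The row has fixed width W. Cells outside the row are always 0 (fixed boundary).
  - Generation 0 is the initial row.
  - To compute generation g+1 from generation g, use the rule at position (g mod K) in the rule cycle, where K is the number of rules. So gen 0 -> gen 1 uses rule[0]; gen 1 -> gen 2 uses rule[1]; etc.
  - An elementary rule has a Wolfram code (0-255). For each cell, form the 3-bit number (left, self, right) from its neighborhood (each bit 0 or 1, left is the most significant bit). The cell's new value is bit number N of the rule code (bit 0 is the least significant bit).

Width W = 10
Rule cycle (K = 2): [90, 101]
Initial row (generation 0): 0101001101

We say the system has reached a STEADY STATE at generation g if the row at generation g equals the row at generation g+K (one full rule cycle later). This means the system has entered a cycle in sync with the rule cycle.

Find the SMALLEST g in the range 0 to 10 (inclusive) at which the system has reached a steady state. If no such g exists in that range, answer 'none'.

Answer: none

Derivation:
Gen 0: 0101001101
Gen 1 (rule 90): 1000111100
Gen 2 (rule 101): 1010000101
Gen 3 (rule 90): 0001001000
Gen 4 (rule 101): 1101001011
Gen 5 (rule 90): 1100110011
Gen 6 (rule 101): 0100010001
Gen 7 (rule 90): 1010101010
Gen 8 (rule 101): 1111111110
Gen 9 (rule 90): 1000000011
Gen 10 (rule 101): 1011111001
Gen 11 (rule 90): 0010001110
Gen 12 (rule 101): 1010100010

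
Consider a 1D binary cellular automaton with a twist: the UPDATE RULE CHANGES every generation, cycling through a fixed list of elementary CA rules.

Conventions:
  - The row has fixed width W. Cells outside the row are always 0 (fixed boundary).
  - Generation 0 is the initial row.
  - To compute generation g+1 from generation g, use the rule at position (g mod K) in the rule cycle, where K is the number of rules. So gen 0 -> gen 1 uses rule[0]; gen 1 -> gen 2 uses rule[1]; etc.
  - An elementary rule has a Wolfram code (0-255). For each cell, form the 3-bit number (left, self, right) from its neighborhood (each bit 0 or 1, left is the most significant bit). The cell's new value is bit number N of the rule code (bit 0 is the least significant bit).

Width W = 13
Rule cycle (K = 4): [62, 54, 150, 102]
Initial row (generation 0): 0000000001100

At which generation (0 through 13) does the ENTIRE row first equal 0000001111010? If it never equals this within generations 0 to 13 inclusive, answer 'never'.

Answer: 3

Derivation:
Gen 0: 0000000001100
Gen 1 (rule 62): 0000000011010
Gen 2 (rule 54): 0000000100111
Gen 3 (rule 150): 0000001111010
Gen 4 (rule 102): 0000010001110
Gen 5 (rule 62): 0000111011001
Gen 6 (rule 54): 0001000100111
Gen 7 (rule 150): 0011101111010
Gen 8 (rule 102): 0100110001110
Gen 9 (rule 62): 1111101011001
Gen 10 (rule 54): 0000011100111
Gen 11 (rule 150): 0000101011010
Gen 12 (rule 102): 0001111101110
Gen 13 (rule 62): 0011000011001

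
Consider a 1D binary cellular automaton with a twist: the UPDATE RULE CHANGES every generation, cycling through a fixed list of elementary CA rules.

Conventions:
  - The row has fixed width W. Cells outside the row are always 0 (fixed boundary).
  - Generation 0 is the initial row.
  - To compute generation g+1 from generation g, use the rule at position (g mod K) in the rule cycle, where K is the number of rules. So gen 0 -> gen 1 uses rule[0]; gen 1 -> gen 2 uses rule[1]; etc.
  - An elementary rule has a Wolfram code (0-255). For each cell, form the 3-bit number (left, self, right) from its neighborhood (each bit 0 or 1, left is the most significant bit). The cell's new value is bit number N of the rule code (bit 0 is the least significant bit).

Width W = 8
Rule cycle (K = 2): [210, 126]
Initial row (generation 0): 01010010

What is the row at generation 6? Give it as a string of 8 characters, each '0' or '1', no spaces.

Answer: 11000011

Derivation:
Gen 0: 01010010
Gen 1 (rule 210): 10001101
Gen 2 (rule 126): 11011111
Gen 3 (rule 210): 01001111
Gen 4 (rule 126): 11111001
Gen 5 (rule 210): 01111110
Gen 6 (rule 126): 11000011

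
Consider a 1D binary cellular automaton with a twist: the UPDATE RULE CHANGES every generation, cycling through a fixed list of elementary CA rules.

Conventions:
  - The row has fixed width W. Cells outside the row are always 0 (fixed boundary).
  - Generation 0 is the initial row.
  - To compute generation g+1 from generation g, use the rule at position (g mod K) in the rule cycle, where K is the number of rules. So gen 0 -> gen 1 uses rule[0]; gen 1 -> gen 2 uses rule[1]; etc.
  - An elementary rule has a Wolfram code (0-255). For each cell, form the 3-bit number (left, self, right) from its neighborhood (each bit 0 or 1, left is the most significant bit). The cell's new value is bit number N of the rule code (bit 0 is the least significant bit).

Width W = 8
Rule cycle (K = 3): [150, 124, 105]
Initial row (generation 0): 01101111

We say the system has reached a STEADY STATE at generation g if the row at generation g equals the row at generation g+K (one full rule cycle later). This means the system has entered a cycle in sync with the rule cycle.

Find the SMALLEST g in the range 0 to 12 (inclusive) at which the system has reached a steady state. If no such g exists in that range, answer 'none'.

Gen 0: 01101111
Gen 1 (rule 150): 10000110
Gen 2 (rule 124): 11000111
Gen 3 (rule 105): 11010101
Gen 4 (rule 150): 00010101
Gen 5 (rule 124): 00011111
Gen 6 (rule 105): 11010001
Gen 7 (rule 150): 00011011
Gen 8 (rule 124): 00011111
Gen 9 (rule 105): 11010001
Gen 10 (rule 150): 00011011
Gen 11 (rule 124): 00011111
Gen 12 (rule 105): 11010001
Gen 13 (rule 150): 00011011
Gen 14 (rule 124): 00011111
Gen 15 (rule 105): 11010001

Answer: 5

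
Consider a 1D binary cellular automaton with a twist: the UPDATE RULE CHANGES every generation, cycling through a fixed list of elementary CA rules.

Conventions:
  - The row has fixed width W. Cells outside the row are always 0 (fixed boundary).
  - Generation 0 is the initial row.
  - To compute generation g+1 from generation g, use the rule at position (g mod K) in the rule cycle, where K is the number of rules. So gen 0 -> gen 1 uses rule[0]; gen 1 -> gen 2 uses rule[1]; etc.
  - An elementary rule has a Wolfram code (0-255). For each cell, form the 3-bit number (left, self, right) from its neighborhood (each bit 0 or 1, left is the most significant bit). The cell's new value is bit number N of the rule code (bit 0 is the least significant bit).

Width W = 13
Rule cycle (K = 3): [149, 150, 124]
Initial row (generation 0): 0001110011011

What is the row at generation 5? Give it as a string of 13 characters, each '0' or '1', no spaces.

Gen 0: 0001110011011
Gen 1 (rule 149): 1100101000000
Gen 2 (rule 150): 0011101100000
Gen 3 (rule 124): 0010111110000
Gen 4 (rule 149): 1010011101111
Gen 5 (rule 150): 1011101000110

Answer: 1011101000110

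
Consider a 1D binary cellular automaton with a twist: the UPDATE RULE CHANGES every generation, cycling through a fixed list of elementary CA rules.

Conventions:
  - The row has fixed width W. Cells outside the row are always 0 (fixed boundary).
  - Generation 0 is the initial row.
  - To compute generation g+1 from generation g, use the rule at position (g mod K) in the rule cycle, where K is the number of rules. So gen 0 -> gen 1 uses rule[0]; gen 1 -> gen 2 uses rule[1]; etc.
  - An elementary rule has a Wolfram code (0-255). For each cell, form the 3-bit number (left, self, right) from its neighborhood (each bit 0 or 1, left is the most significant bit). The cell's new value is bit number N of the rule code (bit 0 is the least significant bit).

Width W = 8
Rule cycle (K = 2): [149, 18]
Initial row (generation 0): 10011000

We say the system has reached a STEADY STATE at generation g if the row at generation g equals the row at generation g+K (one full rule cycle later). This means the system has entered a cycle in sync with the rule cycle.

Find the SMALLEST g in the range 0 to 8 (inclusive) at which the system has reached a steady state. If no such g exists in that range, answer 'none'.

Gen 0: 10011000
Gen 1 (rule 149): 11000111
Gen 2 (rule 18): 00101000
Gen 3 (rule 149): 10101111
Gen 4 (rule 18): 00000000
Gen 5 (rule 149): 11111111
Gen 6 (rule 18): 00000000
Gen 7 (rule 149): 11111111
Gen 8 (rule 18): 00000000
Gen 9 (rule 149): 11111111
Gen 10 (rule 18): 00000000

Answer: 4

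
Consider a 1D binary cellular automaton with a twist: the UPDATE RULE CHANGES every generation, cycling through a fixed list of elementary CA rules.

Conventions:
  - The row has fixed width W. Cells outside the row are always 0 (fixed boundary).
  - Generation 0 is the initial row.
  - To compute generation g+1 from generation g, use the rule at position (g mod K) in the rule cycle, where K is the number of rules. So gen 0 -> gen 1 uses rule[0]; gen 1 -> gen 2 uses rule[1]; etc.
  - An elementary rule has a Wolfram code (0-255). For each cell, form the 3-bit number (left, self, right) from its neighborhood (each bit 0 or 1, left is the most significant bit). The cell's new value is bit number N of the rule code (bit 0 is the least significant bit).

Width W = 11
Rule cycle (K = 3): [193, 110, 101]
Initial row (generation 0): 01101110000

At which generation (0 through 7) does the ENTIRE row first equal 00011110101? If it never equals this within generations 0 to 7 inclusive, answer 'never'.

Answer: never

Derivation:
Gen 0: 01101110000
Gen 1 (rule 193): 00100110111
Gen 2 (rule 110): 01101111101
Gen 3 (rule 101): 00110000111
Gen 4 (rule 193): 10010110011
Gen 5 (rule 110): 10111110111
Gen 6 (rule 101): 11000011001
Gen 7 (rule 193): 01011001000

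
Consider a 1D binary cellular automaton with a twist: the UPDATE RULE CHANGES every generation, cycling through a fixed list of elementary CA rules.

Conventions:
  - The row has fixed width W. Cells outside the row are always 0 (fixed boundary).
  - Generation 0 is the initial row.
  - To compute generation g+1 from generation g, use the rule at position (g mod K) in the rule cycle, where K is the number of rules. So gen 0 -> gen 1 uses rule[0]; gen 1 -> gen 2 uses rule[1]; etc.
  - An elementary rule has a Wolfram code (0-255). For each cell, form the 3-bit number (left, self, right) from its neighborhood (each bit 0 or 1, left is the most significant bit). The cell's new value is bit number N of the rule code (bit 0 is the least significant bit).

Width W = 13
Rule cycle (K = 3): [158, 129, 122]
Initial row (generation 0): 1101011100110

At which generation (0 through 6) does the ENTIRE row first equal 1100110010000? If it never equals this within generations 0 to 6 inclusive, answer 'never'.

Answer: never

Derivation:
Gen 0: 1101011100110
Gen 1 (rule 158): 1001011011101
Gen 2 (rule 129): 0000000001000
Gen 3 (rule 122): 0000000010100
Gen 4 (rule 158): 0000000110110
Gen 5 (rule 129): 1111110000000
Gen 6 (rule 122): 1000011000000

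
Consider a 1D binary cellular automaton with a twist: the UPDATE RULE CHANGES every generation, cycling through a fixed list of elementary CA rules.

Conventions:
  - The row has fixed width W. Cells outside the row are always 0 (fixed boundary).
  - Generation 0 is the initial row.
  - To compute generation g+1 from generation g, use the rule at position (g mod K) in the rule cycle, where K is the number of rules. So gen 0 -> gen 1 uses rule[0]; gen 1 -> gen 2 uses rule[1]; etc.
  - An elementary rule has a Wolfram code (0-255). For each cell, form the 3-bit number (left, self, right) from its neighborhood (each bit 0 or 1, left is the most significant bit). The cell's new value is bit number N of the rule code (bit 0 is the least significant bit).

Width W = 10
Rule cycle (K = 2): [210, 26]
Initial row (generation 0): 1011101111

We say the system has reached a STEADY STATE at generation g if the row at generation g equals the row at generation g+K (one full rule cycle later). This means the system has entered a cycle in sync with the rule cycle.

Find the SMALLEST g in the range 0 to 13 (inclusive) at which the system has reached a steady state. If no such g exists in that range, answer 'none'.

Answer: none

Derivation:
Gen 0: 1011101111
Gen 1 (rule 210): 0001100111
Gen 2 (rule 26): 0011011100
Gen 3 (rule 210): 0101001110
Gen 4 (rule 26): 1000111001
Gen 5 (rule 210): 0101011110
Gen 6 (rule 26): 1000010001
Gen 7 (rule 210): 0100101010
Gen 8 (rule 26): 1011000001
Gen 9 (rule 210): 0001100010
Gen 10 (rule 26): 0011010101
Gen 11 (rule 210): 0101000000
Gen 12 (rule 26): 1000100000
Gen 13 (rule 210): 0101010000
Gen 14 (rule 26): 1000001000
Gen 15 (rule 210): 0100010100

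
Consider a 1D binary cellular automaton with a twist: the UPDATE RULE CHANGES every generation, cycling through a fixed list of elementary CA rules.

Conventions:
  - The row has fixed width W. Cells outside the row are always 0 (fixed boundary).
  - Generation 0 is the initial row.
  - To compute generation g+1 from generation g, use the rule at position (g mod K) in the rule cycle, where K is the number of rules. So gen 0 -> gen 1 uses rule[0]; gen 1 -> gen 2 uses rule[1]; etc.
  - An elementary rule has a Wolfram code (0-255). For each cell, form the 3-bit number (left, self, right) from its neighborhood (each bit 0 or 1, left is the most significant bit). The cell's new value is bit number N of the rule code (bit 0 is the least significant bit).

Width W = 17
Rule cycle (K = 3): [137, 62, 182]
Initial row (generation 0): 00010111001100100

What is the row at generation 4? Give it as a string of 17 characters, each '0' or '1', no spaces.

Answer: 11100011000000001

Derivation:
Gen 0: 00010111001100100
Gen 1 (rule 137): 11000110001000001
Gen 2 (rule 62): 10101101011100011
Gen 3 (rule 182): 11110011101010100
Gen 4 (rule 137): 11100011000000001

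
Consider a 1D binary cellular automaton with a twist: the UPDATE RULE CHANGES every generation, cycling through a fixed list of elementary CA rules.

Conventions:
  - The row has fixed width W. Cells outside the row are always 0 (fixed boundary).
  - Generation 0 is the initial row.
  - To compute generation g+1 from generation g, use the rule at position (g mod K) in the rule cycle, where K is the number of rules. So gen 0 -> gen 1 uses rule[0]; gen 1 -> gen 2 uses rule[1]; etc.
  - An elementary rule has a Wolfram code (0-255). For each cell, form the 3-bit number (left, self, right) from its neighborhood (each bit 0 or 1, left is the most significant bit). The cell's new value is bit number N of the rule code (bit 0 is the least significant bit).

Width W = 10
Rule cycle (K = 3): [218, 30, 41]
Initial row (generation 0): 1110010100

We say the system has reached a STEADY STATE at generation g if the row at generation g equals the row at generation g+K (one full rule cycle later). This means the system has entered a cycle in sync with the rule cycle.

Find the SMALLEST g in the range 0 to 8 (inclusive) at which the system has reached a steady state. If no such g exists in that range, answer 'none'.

Gen 0: 1110010100
Gen 1 (rule 218): 1111100010
Gen 2 (rule 30): 1000010111
Gen 3 (rule 41): 0011001100
Gen 4 (rule 218): 0111111110
Gen 5 (rule 30): 1100000001
Gen 6 (rule 41): 1001111100
Gen 7 (rule 218): 0111111110
Gen 8 (rule 30): 1100000001
Gen 9 (rule 41): 1001111100
Gen 10 (rule 218): 0111111110
Gen 11 (rule 30): 1100000001

Answer: 4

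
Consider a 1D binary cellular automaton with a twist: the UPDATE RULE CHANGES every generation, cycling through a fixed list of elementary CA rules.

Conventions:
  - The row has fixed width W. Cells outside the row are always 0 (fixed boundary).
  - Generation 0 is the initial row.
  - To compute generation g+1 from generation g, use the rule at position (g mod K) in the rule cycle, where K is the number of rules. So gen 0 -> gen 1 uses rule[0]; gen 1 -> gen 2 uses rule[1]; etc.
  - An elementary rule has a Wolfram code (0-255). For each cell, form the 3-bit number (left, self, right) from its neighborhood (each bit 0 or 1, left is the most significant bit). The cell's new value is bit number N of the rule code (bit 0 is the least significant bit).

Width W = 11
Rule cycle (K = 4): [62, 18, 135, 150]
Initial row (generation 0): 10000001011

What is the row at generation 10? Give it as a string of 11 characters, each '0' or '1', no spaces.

Answer: 00001001000

Derivation:
Gen 0: 10000001011
Gen 1 (rule 62): 11000011110
Gen 2 (rule 18): 00100100001
Gen 3 (rule 135): 11101101111
Gen 4 (rule 150): 01000000110
Gen 5 (rule 62): 11100001101
Gen 6 (rule 18): 00010010000
Gen 7 (rule 135): 11110110111
Gen 8 (rule 150): 01100000010
Gen 9 (rule 62): 11010000111
Gen 10 (rule 18): 00001001000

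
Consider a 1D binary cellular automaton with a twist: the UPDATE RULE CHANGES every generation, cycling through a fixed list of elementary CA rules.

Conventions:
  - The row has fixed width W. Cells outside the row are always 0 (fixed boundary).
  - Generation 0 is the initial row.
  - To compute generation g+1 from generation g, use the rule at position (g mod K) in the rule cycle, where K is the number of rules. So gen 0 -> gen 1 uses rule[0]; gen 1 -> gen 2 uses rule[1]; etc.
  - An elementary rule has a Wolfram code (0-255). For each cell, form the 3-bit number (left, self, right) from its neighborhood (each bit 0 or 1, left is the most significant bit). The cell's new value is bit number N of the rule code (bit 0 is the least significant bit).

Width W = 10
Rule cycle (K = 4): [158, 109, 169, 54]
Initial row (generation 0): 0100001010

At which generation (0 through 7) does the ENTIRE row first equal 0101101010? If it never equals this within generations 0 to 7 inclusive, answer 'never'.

Answer: never

Derivation:
Gen 0: 0100001010
Gen 1 (rule 158): 1110011011
Gen 2 (rule 109): 1010011111
Gen 3 (rule 169): 0100011110
Gen 4 (rule 54): 1110100001
Gen 5 (rule 158): 1100110011
Gen 6 (rule 109): 1100110011
Gen 7 (rule 169): 1000100010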